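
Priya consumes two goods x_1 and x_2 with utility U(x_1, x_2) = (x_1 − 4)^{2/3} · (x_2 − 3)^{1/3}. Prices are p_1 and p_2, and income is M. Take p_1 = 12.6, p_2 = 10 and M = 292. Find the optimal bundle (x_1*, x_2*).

x_1* = 15.1958, x_2* = 10.0533

MRS = 2·(x_2−3)/(x_1−4). Tangency with p_1/p_2 gives x_2−3 = (1/2)·(p_1/p_2)·(x_1−4).
After buying the subsistence bundle (4, 3), a share 2/3 of the remaining income goes to x_1: x_1* = 4 + 2/3·(M − 4p_1 − 3p_2)/p_1.
Discretionary income = 292 − 4·12.6 − 3·10 = 211.6; x_1* = 4 + 2/3·211.6/12.6 = 15.1958; x_2* = 3 + 1/3·211.6/10 = 10.0533.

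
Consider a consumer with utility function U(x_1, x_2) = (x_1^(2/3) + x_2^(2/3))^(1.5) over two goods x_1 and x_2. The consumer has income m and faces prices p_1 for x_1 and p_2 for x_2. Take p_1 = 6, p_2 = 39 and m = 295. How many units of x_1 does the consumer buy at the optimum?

From the CES first-order condition, (x_2/x_1)^(1/3) = p_1/p_2.
Solve for the ratio: x_2/x_1 = [p_1/p_2]^(3).
Substitute x_2 = (x_2/x_1)·x_1 into the budget: x_1* = m/(p_1 + p_2·(x_2/x_1)).
Numerically x_2/x_1 = 0.003641, so x_1* = 295/(6 + 39·0.003641) = 48.0299.

x_1* = 48.0299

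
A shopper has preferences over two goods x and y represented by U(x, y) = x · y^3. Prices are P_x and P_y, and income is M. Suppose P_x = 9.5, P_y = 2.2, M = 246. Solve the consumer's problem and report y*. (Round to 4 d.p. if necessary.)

Tangency: MRS = (1/3)·y/x = P_x/P_y.
Rearranging, P_y·y = 3·P_x·x. Substituting into the budget gives P_x·x·(1 + 3) = M.
Demand: x*(P_x,P_y,M) = 0.25·M/P_x and y* = 0.75·M/P_y.
At P_x=9.5, P_y=2.2, M=246: y* = 0.75·246/2.2 = 83.8636.

y* = 83.8636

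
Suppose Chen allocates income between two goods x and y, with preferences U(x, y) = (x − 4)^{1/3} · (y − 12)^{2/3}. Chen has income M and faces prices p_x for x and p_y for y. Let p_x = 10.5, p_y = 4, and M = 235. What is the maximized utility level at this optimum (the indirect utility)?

MRS = (1/2)·(y−12)/(x−4). Tangency with p_x/p_y gives y−12 = 2·(p_x/p_y)·(x−4).
After buying the subsistence bundle (4, 12), a share 1/3 of the remaining income goes to x: x* = 4 + 1/3·(M − 4p_x − 12p_y)/p_x.
Discretionary income = 235 − 4·10.5 − 12·4 = 145; x* = 4 + 1/3·145/10.5 = 8.6032; y* = 12 + 2/3·145/4 = 36.1667.
Utility at the optimum: U(8.6032, 36.1667) = 13.9048.

V = 13.9048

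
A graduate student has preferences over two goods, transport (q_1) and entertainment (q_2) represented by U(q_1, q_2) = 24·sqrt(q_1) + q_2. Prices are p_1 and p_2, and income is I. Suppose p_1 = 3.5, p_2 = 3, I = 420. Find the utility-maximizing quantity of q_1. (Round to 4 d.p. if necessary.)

Thus q_1* = (12·p_2/p_1)² — independent of I — with the rest of income spent on q_2.
Plugging in: q_1* = (12·3/3.5)² = 105.7959.

q_1* = 105.7959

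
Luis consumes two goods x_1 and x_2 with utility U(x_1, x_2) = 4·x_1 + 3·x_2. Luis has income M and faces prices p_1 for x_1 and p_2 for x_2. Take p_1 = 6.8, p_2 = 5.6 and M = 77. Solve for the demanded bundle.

Linear utility — the consumer picks whichever good has higher MU/price: 4/6.8 = 0.5882 vs 3/5.6 = 0.5357.
x_1 gives more utility per dollar, so spend all income on x_1: x_1* = M/p_1, x_2* = 0.
Numerically: x_1* = 11.3235, x_2* = 0.

x_1* = 11.3235, x_2* = 0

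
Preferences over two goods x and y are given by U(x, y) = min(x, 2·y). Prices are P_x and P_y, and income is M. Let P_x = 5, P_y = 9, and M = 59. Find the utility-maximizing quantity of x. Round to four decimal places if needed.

x* = 6.2105

With perfect complements, no substitution: consume in ratio x:y = 2:1.
Budget: P_x·x + P_y·(1/2)·x = M, so (2·P_x + P_y)·x = 2·M.
Demand: x*(P_x,P_y,M) = 2·M/(2·P_x + P_y), y* = M/(2·P_x + P_y).
Here 2·5 + 9 = 19, giving x* = 6.2105.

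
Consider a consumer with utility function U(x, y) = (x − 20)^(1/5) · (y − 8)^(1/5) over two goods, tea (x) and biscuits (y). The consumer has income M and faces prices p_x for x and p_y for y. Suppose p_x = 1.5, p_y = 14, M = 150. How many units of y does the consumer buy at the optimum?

y* = 8.2857

This is Cobb-Douglas in (x−20, y−8): tangency gives 0.2·p_y·(y−8) = 0.2·p_x·(x−20).
After buying the subsistence bundle (20, 8), a share 0.5 of the remaining income goes to x: x* = 20 + 0.5·(M − 20p_x − 8p_y)/p_x.
Discretionary income = 150 − 20·1.5 − 8·14 = 8; y* = 8 + 0.5·8/14 = 8.2857.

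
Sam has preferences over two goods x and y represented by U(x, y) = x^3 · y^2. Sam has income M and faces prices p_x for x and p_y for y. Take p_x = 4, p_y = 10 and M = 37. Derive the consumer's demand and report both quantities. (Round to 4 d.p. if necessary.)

The MRS is (3/2)·y/x. Set MRS = p_x/p_y.
Rearranging, p_y·y = (2/3)·p_x·x. Substituting into the budget gives p_x·x·(1 + (2/3)) = M.
Demand: x*(p_x,p_y,M) = 0.6·M/p_x and y* = 0.4·M/p_y.
At p_x=4, p_y=10, M=37: x* = 0.6·37/4 = 5.55, y* = 1.48.

x* = 5.55, y* = 1.48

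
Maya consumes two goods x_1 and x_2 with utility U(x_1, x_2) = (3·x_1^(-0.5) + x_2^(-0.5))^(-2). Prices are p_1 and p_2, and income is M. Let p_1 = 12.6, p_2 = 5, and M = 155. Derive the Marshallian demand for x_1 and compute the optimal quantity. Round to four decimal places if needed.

x_1* = 9.0902

MU_x_1 ∝ 3·x_1^(-1.5), MU_x_2 ∝ x_2^(-1.5), so MRS = 3·(x_2/x_1)^(1.5) = p_1/p_2.
Solve for the ratio: x_2/x_1 = [(1/3)·p_1/p_2]^(2/3).
With the ratio pinned down, the budget gives x_1* = M/(p_1 + p_2·(x_2/x_1)) and x_2* = (x_2/x_1)·x_1*.
Numerically x_2/x_1 = 0.890265, so x_1* = 155/(12.6 + 5·0.890265) = 9.0902.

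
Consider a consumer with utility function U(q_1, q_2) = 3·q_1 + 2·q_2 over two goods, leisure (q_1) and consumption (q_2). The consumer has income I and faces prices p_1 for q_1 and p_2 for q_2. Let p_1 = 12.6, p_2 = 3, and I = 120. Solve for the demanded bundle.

q_1* = 0, q_2* = 40

Perfect substitutes: compare marginal utility per dollar. 3/p_1 vs 2/p_2 → 0.2381 vs 0.6667.
q_2 gives more utility per dollar, so spend all income on q_2: q_2* = I/p_2, q_1* = 0.
Numerically: q_1* = 0, q_2* = 40.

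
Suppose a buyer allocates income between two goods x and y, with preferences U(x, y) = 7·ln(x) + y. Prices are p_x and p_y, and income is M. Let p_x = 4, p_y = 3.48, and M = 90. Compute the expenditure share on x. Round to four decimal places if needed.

MU_x = 7/x, MU_y = 1. Tangency: 7/x = p_x/p_y.
So x*(p_x,p_y) = 7·p_y/p_x, independent of income; and y* = (M − 7·p_y)/p_y.
At the given prices: x* = 7·3.48/4 = 6.09, and y* = 18.8621.
Expenditure on x: 4·6.09 = 24.36; share = 0.2707.

share on x = 0.2707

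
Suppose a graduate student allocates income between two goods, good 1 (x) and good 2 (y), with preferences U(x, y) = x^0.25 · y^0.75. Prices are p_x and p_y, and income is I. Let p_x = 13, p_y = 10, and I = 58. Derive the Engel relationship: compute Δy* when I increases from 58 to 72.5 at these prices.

Δy* = 1.0875

Demand: x*(p_x,p_y,I) = 0.25·I/p_x and y* = 0.75·I/p_y.
At p_x=13, p_y=10, I=58: y* = 0.75·58/10 = 4.35.
At I' = 72.5: y* = 5.4375. Change: 5.4375 − 4.35 = 1.0875.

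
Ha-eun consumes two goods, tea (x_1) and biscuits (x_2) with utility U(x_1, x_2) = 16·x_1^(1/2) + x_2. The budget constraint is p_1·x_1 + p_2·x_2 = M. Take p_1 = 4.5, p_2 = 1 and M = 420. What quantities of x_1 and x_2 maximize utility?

MU_x_1 = 8/√x_1, MU_x_2 = 1. Tangency: 8/√x_1 = p_1/p_2.
Thus x_1* = (8·p_2/p_1)² — independent of M — with the rest of income spent on x_2.
Plugging in: x_1* = (8·1/4.5)² = 3.1605, x_2* = 405.7778.

x_1* = 3.1605, x_2* = 405.7778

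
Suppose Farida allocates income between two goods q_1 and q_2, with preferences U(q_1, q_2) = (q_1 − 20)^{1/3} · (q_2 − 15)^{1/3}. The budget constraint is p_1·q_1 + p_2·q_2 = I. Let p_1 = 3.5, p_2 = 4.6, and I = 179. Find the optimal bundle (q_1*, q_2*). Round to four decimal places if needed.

Let q_1' = q_1−20, q_2' = q_2−15. MRS = q_2'/q_1' = p_1/p_2.
Substituting into the budget: q_1* = 20 + 0.5·(I − 20·p_1 − 15·p_2)/p_1, and q_2* = 15 + 0.5·(…)/p_2.
Discretionary income = 179 − 20·3.5 − 15·4.6 = 40; q_1* = 20 + 0.5·40/3.5 = 25.7143; q_2* = 15 + 0.5·40/4.6 = 19.3478.

q_1* = 25.7143, q_2* = 19.3478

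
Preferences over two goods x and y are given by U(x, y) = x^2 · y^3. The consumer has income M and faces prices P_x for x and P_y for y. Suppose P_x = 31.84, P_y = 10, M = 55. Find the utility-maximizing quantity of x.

The MRS is (2/3)·y/x. Set MRS = P_x/P_y.
Rearranging, P_y·y = (3/2)·P_x·x. Substituting into the budget gives P_x·x·(1 + (3/2)) = M.
Demand: x*(P_x,P_y,M) = 0.4·M/P_x and y* = 0.6·M/P_y.
At P_x=31.84, P_y=10, M=55: x* = 0.4·55/31.84 = 0.691.

x* = 0.691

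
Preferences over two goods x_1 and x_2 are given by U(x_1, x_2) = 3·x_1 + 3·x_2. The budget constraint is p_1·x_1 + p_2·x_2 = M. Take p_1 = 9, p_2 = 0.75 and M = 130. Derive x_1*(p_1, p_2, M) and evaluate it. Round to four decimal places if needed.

x_1* = 0

Linear utility — the consumer picks whichever good has higher MU/price: 3/9 = 0.3333 vs 3/0.75 = 4.
x_2 gives more utility per dollar, so spend all income on x_2: x_2* = M/p_2, x_1* = 0.
Numerically: x_1* = 0, x_2* = 173.3333.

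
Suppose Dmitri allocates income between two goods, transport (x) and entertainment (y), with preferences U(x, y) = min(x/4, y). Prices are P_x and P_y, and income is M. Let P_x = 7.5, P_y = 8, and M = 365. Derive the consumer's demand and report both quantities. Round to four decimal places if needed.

x* = 38.4211, y* = 9.6053

Here 4·7.5 + 8 = 38, giving x* = 38.4211 and y* = 9.6053.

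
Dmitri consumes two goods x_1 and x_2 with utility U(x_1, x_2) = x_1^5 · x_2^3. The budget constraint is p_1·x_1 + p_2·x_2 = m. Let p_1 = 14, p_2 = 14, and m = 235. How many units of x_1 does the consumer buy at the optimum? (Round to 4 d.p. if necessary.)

x_1* = 10.4911

Tangency: MRS = (5/3)·x_2/x_1 = p_1/p_2.
So 5·p_2·x_2 = 3·p_1·x_1; combined with the budget, a share 0.625 of income goes to x_1.
Demand: x_1*(p_1,p_2,m) = 0.625·m/p_1 and x_2* = 0.375·m/p_2.
At p_1=14, p_2=14, m=235: x_1* = 0.625·235/14 = 10.4911.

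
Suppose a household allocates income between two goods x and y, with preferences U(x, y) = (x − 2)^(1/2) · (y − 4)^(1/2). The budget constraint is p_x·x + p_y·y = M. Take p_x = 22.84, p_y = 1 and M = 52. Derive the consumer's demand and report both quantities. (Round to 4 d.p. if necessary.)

This is Cobb-Douglas in (x−2, y−4): tangency gives 0.5·p_y·(y−4) = 0.5·p_x·(x−2).
Substituting into the budget: x* = 2 + 0.5·(M − 2·p_x − 4·p_y)/p_x, and y* = 4 + 0.5·(…)/p_y.
Discretionary income = 52 − 2·22.84 − 4·1 = 2.32; x* = 2 + 0.5·2.32/22.84 = 2.0508; y* = 4 + 0.5·2.32/1 = 5.16.

x* = 2.0508, y* = 5.16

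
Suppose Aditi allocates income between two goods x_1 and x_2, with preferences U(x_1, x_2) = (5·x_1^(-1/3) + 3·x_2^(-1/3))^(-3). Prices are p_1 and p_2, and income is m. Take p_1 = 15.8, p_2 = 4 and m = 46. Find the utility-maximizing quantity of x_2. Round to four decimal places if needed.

x_2* = 3.7485

MRS = MU_x_1/MU_x_2 = (5/3)·(x_2/x_1)^(4/3). Set equal to p_1/p_2.
Hence x_2/x_1 = ((3/5)·p_1/p_2)^(1/(4/3)), i.e. raised to the 0.75 power.
Substitute x_2 = (x_2/x_1)·x_1 into the budget: x_1* = m/(p_1 + p_2·(x_2/x_1)).
Numerically x_2/x_1 = 1.910123, so x_1* = 46/(15.8 + 4·1.910123) = 1.9624 and x_2* = 1.910123·1.9624 = 3.7485.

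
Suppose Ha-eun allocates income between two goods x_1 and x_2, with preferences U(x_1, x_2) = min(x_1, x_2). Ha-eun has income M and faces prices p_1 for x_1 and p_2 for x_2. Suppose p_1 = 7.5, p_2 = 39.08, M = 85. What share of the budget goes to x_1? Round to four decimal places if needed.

share on x_1 = 0.161

With perfect complements, no substitution: consume in ratio x_1:x_2 = 1:1.
Budget: p_1·x_1 + p_2·x_1 = M, so (p_1 + p_2)·x_1 = M.
Demand: x_1*(p_1,p_2,M) = M/(p_1 + p_2), x_2* = M/(p_1 + p_2).
Here 7.5 + 39.08 = 46.58, giving x_1* = 1.8248 and x_2* = 1.8248.
Expenditure on x_1: 7.5·1.8248 = 13.6861; share = 0.161.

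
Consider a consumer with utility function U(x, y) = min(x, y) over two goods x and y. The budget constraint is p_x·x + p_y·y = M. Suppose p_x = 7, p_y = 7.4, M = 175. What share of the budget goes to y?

Here 7 + 7.4 = 14.4, giving x* = 12.1528 and y* = 12.1528.
Expenditure on y: 7.4·12.1528 = 89.9306; share = 0.5139.

share on y = 0.5139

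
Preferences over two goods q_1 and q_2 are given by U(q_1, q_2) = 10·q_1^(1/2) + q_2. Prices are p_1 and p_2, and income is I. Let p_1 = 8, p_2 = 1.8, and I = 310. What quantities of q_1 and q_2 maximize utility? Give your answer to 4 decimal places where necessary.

q_1* = 1.2656, q_2* = 166.5972

Set MRS = p_1/p_2: 5·q_1^(−1/2) = p_1/p_2.
Thus q_1* = (5·p_2/p_1)² — independent of I — with the rest of income spent on q_2.
Plugging in: q_1* = (5·1.8/8)² = 1.2656, q_2* = 166.5972.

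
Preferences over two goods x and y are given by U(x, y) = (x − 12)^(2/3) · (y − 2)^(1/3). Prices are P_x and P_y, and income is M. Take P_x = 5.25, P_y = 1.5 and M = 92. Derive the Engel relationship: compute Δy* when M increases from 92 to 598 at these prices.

Δy* = 112.4444

This is Cobb-Douglas in (x−12, y−2): tangency gives 2/3·P_y·(y−2) = 1/3·P_x·(x−12).
After buying the subsistence bundle (12, 2), a share 2/3 of the remaining income goes to x: x* = 12 + 2/3·(M − 12P_x − 2P_y)/P_x.
Discretionary income = 92 − 12·5.25 − 2·1.5 = 26; y* = 2 + 1/3·26/1.5 = 7.7778.
At M' = 598: y* = 120.2222. Change: 120.2222 − 7.7778 = 112.4444.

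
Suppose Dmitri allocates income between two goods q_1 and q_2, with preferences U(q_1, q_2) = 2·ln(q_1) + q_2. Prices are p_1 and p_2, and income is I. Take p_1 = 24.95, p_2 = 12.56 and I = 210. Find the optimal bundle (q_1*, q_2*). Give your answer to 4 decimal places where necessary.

q_1* = 1.0068, q_2* = 14.7197

MU_q_1 = 2/q_1, MU_q_2 = 1. Tangency: 2/q_1 = p_1/p_2.
So q_1*(p_1,p_2) = 2·p_2/p_1, independent of income; and q_2* = (I − 2·p_2)/p_2.
At the given prices: q_1* = 2·12.56/24.95 = 1.0068, and q_2* = 14.7197.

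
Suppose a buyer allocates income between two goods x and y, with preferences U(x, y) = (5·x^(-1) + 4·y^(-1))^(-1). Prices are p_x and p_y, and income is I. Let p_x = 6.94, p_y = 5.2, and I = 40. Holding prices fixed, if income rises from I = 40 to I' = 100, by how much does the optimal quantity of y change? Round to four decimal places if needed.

Δy* = 5.0351

MRS = MU_x/MU_y = (5/4)·(y/x)^(2). Set equal to p_x/p_y.
Hence y/x = ((4/5)·p_x/p_y)^(1/(2)), i.e. raised to the 0.5 power.
With the ratio pinned down, the budget gives x* = I/(p_x + p_y·(y/x)) and y* = (y/x)·x*.
Numerically y/x = 1.033292, so x* = 40/(6.94 + 5.2·1.033292) = 3.2486 and y* = 1.033292·3.2486 = 3.3567.
At I' = 100: y* = 8.3918. Change: 8.3918 − 3.3567 = 5.0351.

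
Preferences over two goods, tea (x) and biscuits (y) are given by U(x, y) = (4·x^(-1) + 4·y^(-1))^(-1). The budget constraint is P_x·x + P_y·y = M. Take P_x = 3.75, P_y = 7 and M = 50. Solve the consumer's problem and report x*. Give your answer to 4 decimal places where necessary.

MU_x ∝ 4·x^(-2), MU_y ∝ 4·y^(-2), so MRS = (y/x)^(2) = P_x/P_y.
Solve for the ratio: y/x = [P_x/P_y]^(0.5).
Substitute y = (y/x)·x into the budget: x* = M/(P_x + P_y·(y/x)).
Numerically y/x = 0.731925, so x* = 50/(3.75 + 7·0.731925) = 5.6348.

x* = 5.6348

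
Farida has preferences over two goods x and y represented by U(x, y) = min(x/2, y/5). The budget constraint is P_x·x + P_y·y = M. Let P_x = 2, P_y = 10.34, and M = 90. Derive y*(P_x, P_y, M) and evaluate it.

y* = 8.079

Leontief preferences: the optimum is at the kink where x/2 = y/5, i.e. y = (5/2)·x.
Budget: P_x·x + P_y·(5/2)·x = M, so (2·P_x + 5·P_y)·x = 2·M.
Demand: x*(P_x,P_y,M) = 2·M/(2·P_x + 5·P_y), y* = 5·M/(2·P_x + 5·P_y).
Here 2·2 + 5·10.34 = 55.7, giving y* = 8.079.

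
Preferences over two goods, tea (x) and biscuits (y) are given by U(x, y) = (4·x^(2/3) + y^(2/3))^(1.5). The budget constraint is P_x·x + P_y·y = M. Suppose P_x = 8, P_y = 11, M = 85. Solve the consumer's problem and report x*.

From the CES first-order condition, 4·(y/x)^(1/3) = P_x/P_y.
Solve for the ratio: y/x = [(1/4)·P_x/P_y]^(3).
Substitute y = (y/x)·x into the budget: x* = M/(P_x + P_y·(y/x)).
Numerically y/x = 0.006011, so x* = 85/(8 + 11·0.006011) = 10.5379.

x* = 10.5379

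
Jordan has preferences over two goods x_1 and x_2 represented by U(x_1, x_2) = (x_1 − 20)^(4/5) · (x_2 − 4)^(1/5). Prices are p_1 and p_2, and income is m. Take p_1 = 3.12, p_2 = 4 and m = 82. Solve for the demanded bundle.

This is Cobb-Douglas in (x_1−20, x_2−4): tangency gives 0.8·p_2·(x_2−4) = 0.2·p_1·(x_1−20).
Substituting into the budget: x_1* = 20 + 0.8·(m − 20·p_1 − 4·p_2)/p_1, and x_2* = 4 + 0.2·(…)/p_2.
Discretionary income = 82 − 20·3.12 − 4·4 = 3.6; x_1* = 20 + 0.8·3.6/3.12 = 20.9231; x_2* = 4 + 0.2·3.6/4 = 4.18.

x_1* = 20.9231, x_2* = 4.18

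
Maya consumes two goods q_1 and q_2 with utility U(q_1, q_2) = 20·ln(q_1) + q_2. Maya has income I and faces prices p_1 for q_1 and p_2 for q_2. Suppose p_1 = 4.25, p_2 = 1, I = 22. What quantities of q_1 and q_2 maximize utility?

Set MRS = p_1/p_2: (20/q_1)/1 = p_1/p_2.
So q_1*(p_1,p_2) = 20·p_2/p_1, independent of income; and q_2* = (I − 20·p_2)/p_2.
At the given prices: q_1* = 20·1/4.25 = 4.7059, and q_2* = 2.

q_1* = 4.7059, q_2* = 2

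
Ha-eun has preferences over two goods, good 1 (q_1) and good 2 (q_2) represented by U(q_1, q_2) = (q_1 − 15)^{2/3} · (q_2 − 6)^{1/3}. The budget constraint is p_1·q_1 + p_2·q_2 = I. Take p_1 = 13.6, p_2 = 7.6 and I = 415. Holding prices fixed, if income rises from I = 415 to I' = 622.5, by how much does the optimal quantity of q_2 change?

Δq_2* = 9.1009

This is Cobb-Douglas in (q_1−15, q_2−6): tangency gives 2/3·p_2·(q_2−6) = 1/3·p_1·(q_1−15).
Substituting into the budget: q_1* = 15 + 2/3·(I − 15·p_1 − 6·p_2)/p_1, and q_2* = 6 + 1/3·(…)/p_2.
Discretionary income = 415 − 15·13.6 − 6·7.6 = 165.4; q_2* = 6 + 1/3·165.4/7.6 = 13.2544.
At I' = 622.5: q_2* = 22.3553. Change: 22.3553 − 13.2544 = 9.1009.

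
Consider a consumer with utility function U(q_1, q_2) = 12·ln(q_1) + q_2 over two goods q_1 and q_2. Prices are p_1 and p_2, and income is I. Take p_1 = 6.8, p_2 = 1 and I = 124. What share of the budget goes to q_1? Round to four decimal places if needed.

So q_1*(p_1,p_2) = 12·p_2/p_1, independent of income; and q_2* = (I − 12·p_2)/p_2.
At the given prices: q_1* = 12·1/6.8 = 1.7647, and q_2* = 112.
Expenditure on q_1: 6.8·1.7647 = 12; share = 0.0968.

share on q_1 = 0.0968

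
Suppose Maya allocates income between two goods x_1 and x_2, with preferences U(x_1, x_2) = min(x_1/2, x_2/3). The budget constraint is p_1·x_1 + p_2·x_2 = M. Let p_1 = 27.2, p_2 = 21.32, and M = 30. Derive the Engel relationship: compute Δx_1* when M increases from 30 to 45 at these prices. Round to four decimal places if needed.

Demand: x_1*(p_1,p_2,M) = 2·M/(2·p_1 + 3·p_2), x_2* = 3·M/(2·p_1 + 3·p_2).
Here 2·27.2 + 3·21.32 = 118.36, giving x_1* = 0.5069.
At M' = 45: x_1* = 0.7604. Change: 0.7604 − 0.5069 = 0.2535.

Δx_1* = 0.2535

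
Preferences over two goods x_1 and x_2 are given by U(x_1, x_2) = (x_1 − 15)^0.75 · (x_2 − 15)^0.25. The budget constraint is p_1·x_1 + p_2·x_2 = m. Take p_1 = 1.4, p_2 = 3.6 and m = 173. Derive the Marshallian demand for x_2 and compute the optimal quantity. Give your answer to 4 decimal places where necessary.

Let x_1' = x_1−15, x_2' = x_2−15. MRS = 3·x_2'/x_1' = p_1/p_2.
After buying the subsistence bundle (15, 15), a share 0.75 of the remaining income goes to x_1: x_1* = 15 + 0.75·(m − 15p_1 − 15p_2)/p_1.
Discretionary income = 173 − 15·1.4 − 15·3.6 = 98; x_2* = 15 + 0.25·98/3.6 = 21.8056.

x_2* = 21.8056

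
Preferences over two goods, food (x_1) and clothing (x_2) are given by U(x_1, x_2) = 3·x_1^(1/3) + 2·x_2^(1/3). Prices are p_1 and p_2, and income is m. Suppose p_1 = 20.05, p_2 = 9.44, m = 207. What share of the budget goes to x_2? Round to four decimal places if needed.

MRS = MU_x_1/MU_x_2 = (3/2)·(x_2/x_1)^(2/3). Set equal to p_1/p_2.
Hence x_2/x_1 = ((2/3)·p_1/p_2)^(1/(2/3)), i.e. raised to the 1.5 power.
With the ratio pinned down, the budget gives x_1* = m/(p_1 + p_2·(x_2/x_1)) and x_2* = (x_2/x_1)·x_1*.
Numerically x_2/x_1 = 1.68491, so x_1* = 207/(20.05 + 9.44·1.68491) = 5.7571 and x_2* = 1.68491·5.7571 = 9.7002.
Expenditure on x_2: 9.44·9.7002 = 91.57; share = 0.4424.

share on x_2 = 0.4424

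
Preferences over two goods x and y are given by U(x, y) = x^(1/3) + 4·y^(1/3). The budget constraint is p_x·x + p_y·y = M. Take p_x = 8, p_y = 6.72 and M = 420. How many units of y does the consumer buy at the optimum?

From the CES first-order condition, (1/4)·(y/x)^(2/3) = p_x/p_y.
Hence y/x = (4·p_x/p_y)^(1/(2/3)), i.e. raised to the 1.5 power.
Substitute y = (y/x)·x into the budget: x* = M/(p_x + p_y·(y/x)).
Numerically y/x = 10.391328, so x* = 420/(8 + 6.72·10.391328) = 5.3964 and y* = 10.391328·5.3964 = 56.0757.

y* = 56.0757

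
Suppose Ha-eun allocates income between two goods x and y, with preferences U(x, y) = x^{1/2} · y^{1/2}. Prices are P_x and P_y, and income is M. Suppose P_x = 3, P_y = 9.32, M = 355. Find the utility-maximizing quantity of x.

x* = 59.1667

The MRS is y/x. Set MRS = P_x/P_y.
So 0.5·P_y·y = 0.5·P_x·x; combined with the budget, a share 0.5 of income goes to x.
Demand: x*(P_x,P_y,M) = 0.5·M/P_x and y* = 0.5·M/P_y.
At P_x=3, P_y=9.32, M=355: x* = 0.5·355/3 = 59.1667.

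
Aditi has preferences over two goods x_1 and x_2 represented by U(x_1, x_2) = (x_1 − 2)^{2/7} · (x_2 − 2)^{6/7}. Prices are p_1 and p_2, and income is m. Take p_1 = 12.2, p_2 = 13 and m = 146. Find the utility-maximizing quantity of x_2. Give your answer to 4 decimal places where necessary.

This is Cobb-Douglas in (x_1−2, x_2−2): tangency gives 2/7·p_2·(x_2−2) = 6/7·p_1·(x_1−2).
After buying the subsistence bundle (2, 2), a share 0.25 of the remaining income goes to x_1: x_1* = 2 + 0.25·(m − 2p_1 − 2p_2)/p_1.
Discretionary income = 146 − 2·12.2 − 2·13 = 95.6; x_2* = 2 + 0.75·95.6/13 = 7.5154.

x_2* = 7.5154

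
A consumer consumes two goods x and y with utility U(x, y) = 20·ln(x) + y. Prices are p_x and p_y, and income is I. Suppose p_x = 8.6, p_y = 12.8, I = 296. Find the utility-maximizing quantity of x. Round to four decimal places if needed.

So x*(p_x,p_y) = 20·p_y/p_x, independent of income; and y* = (I − 20·p_y)/p_y.
At the given prices: x* = 20·12.8/8.6 = 29.7674.

x* = 29.7674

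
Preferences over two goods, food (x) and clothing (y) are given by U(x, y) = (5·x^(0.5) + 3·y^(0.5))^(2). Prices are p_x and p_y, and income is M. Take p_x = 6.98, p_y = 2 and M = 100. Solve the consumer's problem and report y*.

MU_x ∝ 5·x^(-0.5), MU_y ∝ 3·y^(-0.5), so MRS = (5/3)·(y/x)^(0.5) = p_x/p_y.
Hence y/x = ((3/5)·p_x/p_y)^(1/(0.5)), i.e. raised to the 2 power.
Substitute y = (y/x)·x into the budget: x* = M/(p_x + p_y·(y/x)).
Numerically y/x = 4.384836, so x* = 100/(6.98 + 2·4.384836) = 6.3493 and y* = 4.384836·6.3493 = 27.8408.

y* = 27.8408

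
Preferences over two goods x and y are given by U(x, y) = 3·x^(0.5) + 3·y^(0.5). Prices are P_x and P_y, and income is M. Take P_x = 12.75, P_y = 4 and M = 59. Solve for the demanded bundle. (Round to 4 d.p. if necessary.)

x* = 1.1051, y* = 11.2276

From the CES first-order condition, (y/x)^(0.5) = P_x/P_y.
Hence y/x = (P_x/P_y)^(1/(0.5)), i.e. raised to the 2 power.
With the ratio pinned down, the budget gives x* = M/(P_x + P_y·(y/x)) and y* = (y/x)·x*.
Numerically y/x = 10.160156, so x* = 59/(12.75 + 4·10.160156) = 1.1051 and y* = 10.160156·1.1051 = 11.2276.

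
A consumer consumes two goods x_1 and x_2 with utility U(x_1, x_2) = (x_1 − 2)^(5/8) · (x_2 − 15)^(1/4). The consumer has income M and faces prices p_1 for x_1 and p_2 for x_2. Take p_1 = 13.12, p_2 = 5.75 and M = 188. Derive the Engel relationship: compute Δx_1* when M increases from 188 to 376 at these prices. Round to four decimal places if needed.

MRS = (5/2)·(x_2−15)/(x_1−2). Tangency with p_1/p_2 gives x_2−15 = (2/5)·(p_1/p_2)·(x_1−2).
Substituting into the budget: x_1* = 2 + 5/7·(M − 2·p_1 − 15·p_2)/p_1, and x_2* = 15 + 2/7·(…)/p_2.
Discretionary income = 188 − 2·13.12 − 15·5.75 = 75.51; x_1* = 2 + 5/7·75.51/13.12 = 6.111.
At M' = 376: x_1* = 16.3461. Change: 16.3461 − 6.111 = 10.2352.

Δx_1* = 10.2352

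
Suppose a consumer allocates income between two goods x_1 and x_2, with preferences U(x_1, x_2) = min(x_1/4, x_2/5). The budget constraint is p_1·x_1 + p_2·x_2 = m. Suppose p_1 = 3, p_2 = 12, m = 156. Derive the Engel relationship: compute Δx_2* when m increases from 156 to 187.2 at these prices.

With perfect complements, no substitution: consume in ratio x_1:x_2 = 4:5.
Budget: p_1·x_1 + p_2·(5/4)·x_1 = m, so (4·p_1 + 5·p_2)·x_1 = 4·m.
Demand: x_1*(p_1,p_2,m) = 4·m/(4·p_1 + 5·p_2), x_2* = 5·m/(4·p_1 + 5·p_2).
Here 4·3 + 5·12 = 72, giving x_2* = 10.8333.
At m' = 187.2: x_2* = 13. Change: 13 − 10.8333 = 2.1667.

Δx_2* = 2.1667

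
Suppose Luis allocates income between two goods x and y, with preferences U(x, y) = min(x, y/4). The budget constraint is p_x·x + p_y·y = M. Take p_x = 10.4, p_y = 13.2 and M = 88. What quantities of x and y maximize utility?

x* = 1.3924, y* = 5.5696

Leontief preferences: the optimum is at the kink where x/1 = y/4, i.e. y = 4·x.
Budget: p_x·x + p_y·4·x = M, so (p_x + 4·p_y)·x = M.
Demand: x*(p_x,p_y,M) = M/(p_x + 4·p_y), y* = 4·M/(p_x + 4·p_y).
Here 10.4 + 4·13.2 = 63.2, giving x* = 1.3924 and y* = 5.5696.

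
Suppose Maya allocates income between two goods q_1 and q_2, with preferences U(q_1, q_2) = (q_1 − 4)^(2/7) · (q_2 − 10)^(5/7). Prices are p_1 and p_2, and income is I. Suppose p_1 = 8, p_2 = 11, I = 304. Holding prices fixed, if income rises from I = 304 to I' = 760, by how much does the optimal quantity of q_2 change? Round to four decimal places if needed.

Discretionary income = 304 − 4·8 − 10·11 = 162; q_2* = 10 + 5/7·162/11 = 20.5195.
At I' = 760: q_2* = 50.1299. Change: 50.1299 − 20.5195 = 29.6104.

Δq_2* = 29.6104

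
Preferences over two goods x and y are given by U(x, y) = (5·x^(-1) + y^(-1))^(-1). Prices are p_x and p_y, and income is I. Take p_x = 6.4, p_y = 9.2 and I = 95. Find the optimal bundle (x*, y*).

x* = 9.6627, y* = 3.6042

From the CES first-order condition, 5·(y/x)^(2) = p_x/p_y.
Solve for the ratio: y/x = [(1/5)·p_x/p_y]^(0.5).
With the ratio pinned down, the budget gives x* = I/(p_x + p_y·(y/x)) and y* = (y/x)·x*.
Numerically y/x = 0.373002, so x* = 95/(6.4 + 9.2·0.373002) = 9.6627 and y* = 0.373002·9.6627 = 3.6042.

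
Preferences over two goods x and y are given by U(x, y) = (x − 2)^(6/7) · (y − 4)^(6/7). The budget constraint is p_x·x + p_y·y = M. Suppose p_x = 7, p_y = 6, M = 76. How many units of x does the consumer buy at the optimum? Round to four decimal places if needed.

x* = 4.7143

This is Cobb-Douglas in (x−2, y−4): tangency gives 6/7·p_y·(y−4) = 6/7·p_x·(x−2).
Substituting into the budget: x* = 2 + 0.5·(M − 2·p_x − 4·p_y)/p_x, and y* = 4 + 0.5·(…)/p_y.
Discretionary income = 76 − 2·7 − 4·6 = 38; x* = 2 + 0.5·38/7 = 4.7143.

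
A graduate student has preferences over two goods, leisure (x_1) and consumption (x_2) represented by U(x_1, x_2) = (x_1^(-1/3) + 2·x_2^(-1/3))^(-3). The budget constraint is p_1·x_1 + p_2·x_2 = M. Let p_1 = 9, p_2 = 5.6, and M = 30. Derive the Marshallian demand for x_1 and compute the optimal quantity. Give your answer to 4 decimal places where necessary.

x_1* = 1.3367

From the CES first-order condition, (1/2)·(x_2/x_1)^(4/3) = p_1/p_2.
Solve for the ratio: x_2/x_1 = [2·p_1/p_2]^(0.75).
Substitute x_2 = (x_2/x_1)·x_1 into the budget: x_1* = M/(p_1 + p_2·(x_2/x_1)).
Numerically x_2/x_1 = 2.400564, so x_1* = 30/(9 + 5.6·2.400564) = 1.3367.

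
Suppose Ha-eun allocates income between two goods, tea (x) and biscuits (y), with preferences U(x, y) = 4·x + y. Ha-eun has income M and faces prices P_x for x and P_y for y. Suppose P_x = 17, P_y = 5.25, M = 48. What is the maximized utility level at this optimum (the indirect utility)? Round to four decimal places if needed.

Perfect substitutes: compare marginal utility per dollar. 4/P_x vs 1/P_y → 0.2353 vs 0.1905.
x gives more utility per dollar, so spend all income on x: x* = M/P_x, y* = 0.
Numerically: x* = 2.8235, y* = 0.
Utility at the optimum: U(2.8235, 0) = 11.2941.

V = 11.2941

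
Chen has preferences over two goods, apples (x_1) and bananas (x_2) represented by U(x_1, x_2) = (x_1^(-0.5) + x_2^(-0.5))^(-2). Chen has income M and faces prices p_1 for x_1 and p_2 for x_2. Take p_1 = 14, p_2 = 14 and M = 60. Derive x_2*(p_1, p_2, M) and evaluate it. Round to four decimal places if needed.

x_2* = 2.1429

With the ratio pinned down, the budget gives x_1* = M/(p_1 + p_2·(x_2/x_1)) and x_2* = (x_2/x_1)·x_1*.
Numerically x_2/x_1 = 1, so x_1* = 60/(14 + 14·1) = 2.1429 and x_2* = 1·2.1429 = 2.1429.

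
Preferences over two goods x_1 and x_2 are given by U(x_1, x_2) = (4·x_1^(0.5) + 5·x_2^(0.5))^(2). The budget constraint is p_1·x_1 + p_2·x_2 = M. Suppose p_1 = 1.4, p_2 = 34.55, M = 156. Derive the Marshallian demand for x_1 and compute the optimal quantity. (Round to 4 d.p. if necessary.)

From the CES first-order condition, (4/5)·(x_2/x_1)^(0.5) = p_1/p_2.
Solve for the ratio: x_2/x_1 = [(5/4)·p_1/p_2]^(2).
Substitute x_2 = (x_2/x_1)·x_1 into the budget: x_1* = M/(p_1 + p_2·(x_2/x_1)).
Numerically x_2/x_1 = 0.002566, so x_1* = 156/(1.4 + 34.55·0.002566) = 104.7937.

x_1* = 104.7937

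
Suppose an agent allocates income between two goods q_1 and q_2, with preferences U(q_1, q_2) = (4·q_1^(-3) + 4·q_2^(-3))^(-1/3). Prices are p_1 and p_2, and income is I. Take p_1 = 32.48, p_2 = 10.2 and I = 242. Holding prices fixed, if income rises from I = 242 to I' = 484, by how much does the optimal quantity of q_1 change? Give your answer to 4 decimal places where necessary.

Substitute q_2 = (q_2/q_1)·q_1 into the budget: q_1* = I/(p_1 + p_2·(q_2/q_1)).
Numerically q_2/q_1 = 1.335839, so q_1* = 242/(32.48 + 10.2·1.335839) = 5.2488.
At I' = 484: q_1* = 10.4977. Change: 10.4977 − 5.2488 = 5.2488.

Δq_1* = 5.2488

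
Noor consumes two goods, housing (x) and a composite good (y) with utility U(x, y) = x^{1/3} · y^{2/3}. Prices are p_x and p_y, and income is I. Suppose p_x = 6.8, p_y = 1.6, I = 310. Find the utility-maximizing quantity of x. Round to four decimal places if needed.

x* = 15.1961

The MRS is (1/2)·y/x. Set MRS = p_x/p_y.
Rearranging, p_y·y = 2·p_x·x. Substituting into the budget gives p_x·x·(1 + 2) = I.
Demand: x*(p_x,p_y,I) = 1/3·I/p_x and y* = 2/3·I/p_y.
At p_x=6.8, p_y=1.6, I=310: x* = 1/3·310/6.8 = 15.1961.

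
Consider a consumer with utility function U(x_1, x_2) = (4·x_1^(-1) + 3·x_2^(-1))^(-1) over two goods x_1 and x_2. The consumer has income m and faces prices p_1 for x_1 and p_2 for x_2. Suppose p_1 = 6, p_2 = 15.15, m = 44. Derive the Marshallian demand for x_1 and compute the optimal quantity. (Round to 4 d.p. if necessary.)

x_1* = 3.0862

Substitute x_2 = (x_2/x_1)·x_1 into the budget: x_1* = m/(p_1 + p_2·(x_2/x_1)).
Numerically x_2/x_1 = 0.545004, so x_1* = 44/(6 + 15.15·0.545004) = 3.0862.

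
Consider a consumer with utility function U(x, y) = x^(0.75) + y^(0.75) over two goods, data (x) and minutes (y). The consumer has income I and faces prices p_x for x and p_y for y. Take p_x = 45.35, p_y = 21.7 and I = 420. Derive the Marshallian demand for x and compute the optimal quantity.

x* = 0.9145

Numerically y/x = 19.07525, so x* = 420/(45.35 + 21.7·19.07525) = 0.9145.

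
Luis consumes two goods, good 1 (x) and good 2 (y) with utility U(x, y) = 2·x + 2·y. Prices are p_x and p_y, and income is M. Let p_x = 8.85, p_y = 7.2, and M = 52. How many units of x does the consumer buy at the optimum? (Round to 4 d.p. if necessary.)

x* = 0

Perfect substitutes: compare marginal utility per dollar. 2/p_x vs 2/p_y → 0.226 vs 0.2778.
y gives more utility per dollar, so spend all income on y: y* = M/p_y, x* = 0.
Numerically: x* = 0, y* = 7.2222.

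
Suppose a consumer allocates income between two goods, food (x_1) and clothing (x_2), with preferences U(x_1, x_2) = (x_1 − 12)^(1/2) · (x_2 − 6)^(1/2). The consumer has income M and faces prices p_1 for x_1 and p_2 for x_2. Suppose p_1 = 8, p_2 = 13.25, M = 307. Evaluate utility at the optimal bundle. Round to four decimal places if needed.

V = 6.3862

This is Cobb-Douglas in (x_1−12, x_2−6): tangency gives 0.5·p_2·(x_2−6) = 0.5·p_1·(x_1−12).
Substituting into the budget: x_1* = 12 + 0.5·(M − 12·p_1 − 6·p_2)/p_1, and x_2* = 6 + 0.5·(…)/p_2.
Discretionary income = 307 − 12·8 − 6·13.25 = 131.5; x_1* = 12 + 0.5·131.5/8 = 20.2188; x_2* = 6 + 0.5·131.5/13.25 = 10.9623.
Utility at the optimum: U(20.2188, 10.9623) = 6.3862.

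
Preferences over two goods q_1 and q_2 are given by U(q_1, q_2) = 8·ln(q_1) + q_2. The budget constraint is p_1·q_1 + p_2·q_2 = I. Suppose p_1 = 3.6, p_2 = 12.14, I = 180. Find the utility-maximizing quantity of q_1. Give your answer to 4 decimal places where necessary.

Set MRS = p_1/p_2: (8/q_1)/1 = p_1/p_2.
So q_1*(p_1,p_2) = 8·p_2/p_1, independent of income; and q_2* = (I − 8·p_2)/p_2.
At the given prices: q_1* = 8·12.14/3.6 = 26.9778.

q_1* = 26.9778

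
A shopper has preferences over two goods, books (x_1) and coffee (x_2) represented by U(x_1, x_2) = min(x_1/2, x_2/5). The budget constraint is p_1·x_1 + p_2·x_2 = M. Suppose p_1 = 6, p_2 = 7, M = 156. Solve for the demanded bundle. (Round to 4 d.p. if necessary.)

x_1* = 6.6383, x_2* = 16.5957

Demand: x_1*(p_1,p_2,M) = 2·M/(2·p_1 + 5·p_2), x_2* = 5·M/(2·p_1 + 5·p_2).
Here 2·6 + 5·7 = 47, giving x_1* = 6.6383 and x_2* = 16.5957.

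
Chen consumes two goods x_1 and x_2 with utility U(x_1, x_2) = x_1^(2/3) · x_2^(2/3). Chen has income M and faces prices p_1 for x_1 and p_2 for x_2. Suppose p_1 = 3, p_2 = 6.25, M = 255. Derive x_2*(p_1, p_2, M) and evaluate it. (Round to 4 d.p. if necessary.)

x_2* = 20.4

The MRS is x_2/x_1. Set MRS = p_1/p_2.
So 2/3·p_2·x_2 = 2/3·p_1·x_1; combined with the budget, a share 0.5 of income goes to x_1.
Demand: x_1*(p_1,p_2,M) = 0.5·M/p_1 and x_2* = 0.5·M/p_2.
At p_1=3, p_2=6.25, M=255: x_2* = 0.5·255/6.25 = 20.4.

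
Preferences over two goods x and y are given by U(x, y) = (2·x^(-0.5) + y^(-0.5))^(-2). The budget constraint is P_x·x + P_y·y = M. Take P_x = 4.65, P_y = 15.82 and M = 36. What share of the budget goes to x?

share on x = 0.5135

With the ratio pinned down, the budget gives x* = M/(P_x + P_y·(y/x)) and y* = (y/x)·x*.
Numerically y/x = 0.278491, so x* = 36/(4.65 + 15.82·0.278491) = 3.9754 and y* = 0.278491·3.9754 = 1.1071.
Expenditure on x: 4.65·3.9754 = 18.4855; share = 0.5135.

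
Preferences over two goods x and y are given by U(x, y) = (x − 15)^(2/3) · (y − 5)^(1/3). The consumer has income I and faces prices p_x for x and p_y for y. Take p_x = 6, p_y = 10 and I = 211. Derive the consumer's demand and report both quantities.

x* = 22.8889, y* = 7.3667

MRS = 2·(y−5)/(x−15). Tangency with p_x/p_y gives y−5 = (1/2)·(p_x/p_y)·(x−15).
Substituting into the budget: x* = 15 + 2/3·(I − 15·p_x − 5·p_y)/p_x, and y* = 5 + 1/3·(…)/p_y.
Discretionary income = 211 − 15·6 − 5·10 = 71; x* = 15 + 2/3·71/6 = 22.8889; y* = 5 + 1/3·71/10 = 7.3667.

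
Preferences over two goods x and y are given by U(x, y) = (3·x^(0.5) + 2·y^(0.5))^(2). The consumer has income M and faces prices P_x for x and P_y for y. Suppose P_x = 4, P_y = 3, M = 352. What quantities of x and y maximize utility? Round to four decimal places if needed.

x* = 55.2558, y* = 43.6589

Numerically y/x = 0.790123, so x* = 352/(4 + 3·0.790123) = 55.2558 and y* = 0.790123·55.2558 = 43.6589.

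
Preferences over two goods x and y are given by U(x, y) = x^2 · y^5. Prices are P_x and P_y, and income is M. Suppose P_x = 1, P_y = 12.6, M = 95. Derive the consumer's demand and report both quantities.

x* = 27.1429, y* = 5.3855

MU_x/MU_y = (2·y)/(5·x); tangency sets this equal to P_x/P_y.
Rearranging, P_y·y = (5/2)·P_x·x. Substituting into the budget gives P_x·x·(1 + (5/2)) = M.
Demand: x*(P_x,P_y,M) = 2/7·M/P_x and y* = 5/7·M/P_y.
At P_x=1, P_y=12.6, M=95: x* = 2/7·95/1 = 27.1429, y* = 5.3855.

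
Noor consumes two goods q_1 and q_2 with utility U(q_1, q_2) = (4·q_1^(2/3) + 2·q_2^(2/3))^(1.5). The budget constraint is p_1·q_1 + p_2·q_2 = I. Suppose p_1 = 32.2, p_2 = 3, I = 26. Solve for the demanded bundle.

MRS = MU_q_1/MU_q_2 = 2·(q_2/q_1)^(1/3). Set equal to p_1/p_2.
Hence q_2/q_1 = ((1/2)·p_1/p_2)^(1/(1/3)), i.e. raised to the 3 power.
Substitute q_2 = (q_2/q_1)·q_1 into the budget: q_1* = I/(p_1 + p_2·(q_2/q_1)).
Numerically q_2/q_1 = 154.565963, so q_1* = 26/(32.2 + 3·154.565963) = 0.0524 and q_2* = 154.565963·0.0524 = 8.1039.

q_1* = 0.0524, q_2* = 8.1039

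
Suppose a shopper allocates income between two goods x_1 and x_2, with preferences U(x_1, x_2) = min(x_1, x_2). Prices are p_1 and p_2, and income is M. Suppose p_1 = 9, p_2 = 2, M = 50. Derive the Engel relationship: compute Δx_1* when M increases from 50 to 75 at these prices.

With perfect complements, no substitution: consume in ratio x_1:x_2 = 1:1.
Budget: p_1·x_1 + p_2·x_1 = M, so (p_1 + p_2)·x_1 = M.
Demand: x_1*(p_1,p_2,M) = M/(p_1 + p_2), x_2* = M/(p_1 + p_2).
Here 9 + 2 = 11, giving x_1* = 4.5455.
At M' = 75: x_1* = 6.8182. Change: 6.8182 − 4.5455 = 2.2727.

Δx_1* = 2.2727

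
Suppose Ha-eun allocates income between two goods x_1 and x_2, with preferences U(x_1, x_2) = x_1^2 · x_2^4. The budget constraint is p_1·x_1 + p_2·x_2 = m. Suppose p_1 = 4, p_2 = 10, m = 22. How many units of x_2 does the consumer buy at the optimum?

At p_1=4, p_2=10, m=22: x_2* = 2/3·22/10 = 1.4667.

x_2* = 1.4667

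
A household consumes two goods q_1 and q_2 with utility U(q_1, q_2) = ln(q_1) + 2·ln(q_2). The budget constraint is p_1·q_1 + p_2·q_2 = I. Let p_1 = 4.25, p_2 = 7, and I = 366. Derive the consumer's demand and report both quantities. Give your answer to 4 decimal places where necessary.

q_1* = 28.7059, q_2* = 34.8571

Tangency: MRS = (1/2)·q_2/q_1 = p_1/p_2.
So p_2·q_2 = 2·p_1·q_1; combined with the budget, a share 1/3 of income goes to q_1.
Demand: q_1*(p_1,p_2,I) = 1/3·I/p_1 and q_2* = 2/3·I/p_2.
At p_1=4.25, p_2=7, I=366: q_1* = 1/3·366/4.25 = 28.7059, q_2* = 34.8571.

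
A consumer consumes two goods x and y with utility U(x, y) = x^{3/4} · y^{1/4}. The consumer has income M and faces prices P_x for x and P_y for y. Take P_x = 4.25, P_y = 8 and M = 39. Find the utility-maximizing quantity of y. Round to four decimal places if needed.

Tangency: MRS = 3·y/x = P_x/P_y.
Rearranging, P_y·y = (1/3)·P_x·x. Substituting into the budget gives P_x·x·(1 + (1/3)) = M.
Demand: x*(P_x,P_y,M) = 0.75·M/P_x and y* = 0.25·M/P_y.
At P_x=4.25, P_y=8, M=39: y* = 0.25·39/8 = 1.2188.

y* = 1.2188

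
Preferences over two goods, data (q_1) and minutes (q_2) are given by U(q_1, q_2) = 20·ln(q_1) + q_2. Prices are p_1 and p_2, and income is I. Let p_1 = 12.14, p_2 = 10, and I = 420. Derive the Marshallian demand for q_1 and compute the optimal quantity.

MU_q_1 = 20/q_1, MU_q_2 = 1. Tangency: 20/q_1 = p_1/p_2.
So q_1*(p_1,p_2) = 20·p_2/p_1, independent of income; and q_2* = (I − 20·p_2)/p_2.
At the given prices: q_1* = 20·10/12.14 = 16.4745.

q_1* = 16.4745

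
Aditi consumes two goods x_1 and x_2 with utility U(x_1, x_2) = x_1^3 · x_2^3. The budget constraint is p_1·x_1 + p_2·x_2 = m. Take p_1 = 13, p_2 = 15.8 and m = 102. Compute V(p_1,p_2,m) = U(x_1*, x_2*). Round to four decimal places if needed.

V = 2030.5783

MU_x_1/MU_x_2 = (3·x_2)/(3·x_1); tangency sets this equal to p_1/p_2.
So 3·p_2·x_2 = 3·p_1·x_1; combined with the budget, a share 0.5 of income goes to x_1.
Demand: x_1*(p_1,p_2,m) = 0.5·m/p_1 and x_2* = 0.5·m/p_2.
At p_1=13, p_2=15.8, m=102: x_1* = 0.5·102/13 = 3.9231, x_2* = 3.2278.
Utility at the optimum: U(3.9231, 3.2278) = 2030.5783.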